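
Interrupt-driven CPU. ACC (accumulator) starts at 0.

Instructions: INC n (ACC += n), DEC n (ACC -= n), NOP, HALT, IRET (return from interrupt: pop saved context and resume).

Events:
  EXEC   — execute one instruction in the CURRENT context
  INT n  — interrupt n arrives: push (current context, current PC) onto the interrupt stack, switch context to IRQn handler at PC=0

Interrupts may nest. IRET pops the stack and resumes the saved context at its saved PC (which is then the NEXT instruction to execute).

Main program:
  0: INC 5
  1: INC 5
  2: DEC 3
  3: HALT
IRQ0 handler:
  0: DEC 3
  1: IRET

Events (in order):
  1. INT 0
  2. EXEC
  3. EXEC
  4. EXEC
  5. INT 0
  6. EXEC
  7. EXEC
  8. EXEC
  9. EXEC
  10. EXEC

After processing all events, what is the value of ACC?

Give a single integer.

Answer: 1

Derivation:
Event 1 (INT 0): INT 0 arrives: push (MAIN, PC=0), enter IRQ0 at PC=0 (depth now 1)
Event 2 (EXEC): [IRQ0] PC=0: DEC 3 -> ACC=-3
Event 3 (EXEC): [IRQ0] PC=1: IRET -> resume MAIN at PC=0 (depth now 0)
Event 4 (EXEC): [MAIN] PC=0: INC 5 -> ACC=2
Event 5 (INT 0): INT 0 arrives: push (MAIN, PC=1), enter IRQ0 at PC=0 (depth now 1)
Event 6 (EXEC): [IRQ0] PC=0: DEC 3 -> ACC=-1
Event 7 (EXEC): [IRQ0] PC=1: IRET -> resume MAIN at PC=1 (depth now 0)
Event 8 (EXEC): [MAIN] PC=1: INC 5 -> ACC=4
Event 9 (EXEC): [MAIN] PC=2: DEC 3 -> ACC=1
Event 10 (EXEC): [MAIN] PC=3: HALT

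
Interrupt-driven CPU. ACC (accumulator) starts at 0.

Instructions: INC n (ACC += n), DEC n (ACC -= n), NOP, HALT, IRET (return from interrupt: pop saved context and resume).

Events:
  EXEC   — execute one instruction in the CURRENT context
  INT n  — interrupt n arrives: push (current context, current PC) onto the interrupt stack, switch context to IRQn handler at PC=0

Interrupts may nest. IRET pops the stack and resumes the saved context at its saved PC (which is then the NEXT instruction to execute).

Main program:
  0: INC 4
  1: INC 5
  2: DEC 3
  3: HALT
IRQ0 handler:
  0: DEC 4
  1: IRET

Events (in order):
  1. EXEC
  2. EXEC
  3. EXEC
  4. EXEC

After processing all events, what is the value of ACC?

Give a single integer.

Answer: 6

Derivation:
Event 1 (EXEC): [MAIN] PC=0: INC 4 -> ACC=4
Event 2 (EXEC): [MAIN] PC=1: INC 5 -> ACC=9
Event 3 (EXEC): [MAIN] PC=2: DEC 3 -> ACC=6
Event 4 (EXEC): [MAIN] PC=3: HALT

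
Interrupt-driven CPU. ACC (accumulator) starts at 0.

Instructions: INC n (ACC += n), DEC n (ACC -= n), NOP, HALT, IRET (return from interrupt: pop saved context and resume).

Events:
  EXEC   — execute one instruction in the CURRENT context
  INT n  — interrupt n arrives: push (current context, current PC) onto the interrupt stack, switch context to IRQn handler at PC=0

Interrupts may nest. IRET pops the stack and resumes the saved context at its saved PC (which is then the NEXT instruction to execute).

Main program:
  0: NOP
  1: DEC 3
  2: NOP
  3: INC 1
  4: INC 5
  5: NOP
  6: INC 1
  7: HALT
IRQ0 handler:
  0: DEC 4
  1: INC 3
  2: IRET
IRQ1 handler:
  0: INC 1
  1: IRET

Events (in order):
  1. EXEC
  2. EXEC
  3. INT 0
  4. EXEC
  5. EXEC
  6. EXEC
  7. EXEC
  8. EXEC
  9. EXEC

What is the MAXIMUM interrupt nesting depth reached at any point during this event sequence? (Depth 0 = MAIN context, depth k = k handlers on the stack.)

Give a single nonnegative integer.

Event 1 (EXEC): [MAIN] PC=0: NOP [depth=0]
Event 2 (EXEC): [MAIN] PC=1: DEC 3 -> ACC=-3 [depth=0]
Event 3 (INT 0): INT 0 arrives: push (MAIN, PC=2), enter IRQ0 at PC=0 (depth now 1) [depth=1]
Event 4 (EXEC): [IRQ0] PC=0: DEC 4 -> ACC=-7 [depth=1]
Event 5 (EXEC): [IRQ0] PC=1: INC 3 -> ACC=-4 [depth=1]
Event 6 (EXEC): [IRQ0] PC=2: IRET -> resume MAIN at PC=2 (depth now 0) [depth=0]
Event 7 (EXEC): [MAIN] PC=2: NOP [depth=0]
Event 8 (EXEC): [MAIN] PC=3: INC 1 -> ACC=-3 [depth=0]
Event 9 (EXEC): [MAIN] PC=4: INC 5 -> ACC=2 [depth=0]
Max depth observed: 1

Answer: 1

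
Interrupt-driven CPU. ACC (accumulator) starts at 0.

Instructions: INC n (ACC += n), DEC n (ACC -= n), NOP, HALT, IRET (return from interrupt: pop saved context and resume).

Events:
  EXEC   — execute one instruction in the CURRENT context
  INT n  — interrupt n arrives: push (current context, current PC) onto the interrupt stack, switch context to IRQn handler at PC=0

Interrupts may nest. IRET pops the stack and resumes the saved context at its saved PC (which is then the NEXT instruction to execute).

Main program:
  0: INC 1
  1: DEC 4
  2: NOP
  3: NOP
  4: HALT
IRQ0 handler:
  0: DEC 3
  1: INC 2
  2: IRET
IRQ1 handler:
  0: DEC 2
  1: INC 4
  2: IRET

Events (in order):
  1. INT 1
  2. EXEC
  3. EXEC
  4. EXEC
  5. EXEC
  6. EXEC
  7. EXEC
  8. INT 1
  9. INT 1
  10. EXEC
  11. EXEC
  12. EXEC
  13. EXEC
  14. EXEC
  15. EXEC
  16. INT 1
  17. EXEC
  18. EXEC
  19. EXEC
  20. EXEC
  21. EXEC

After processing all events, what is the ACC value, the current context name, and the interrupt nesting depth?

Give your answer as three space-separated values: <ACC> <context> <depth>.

Answer: 5 MAIN 0

Derivation:
Event 1 (INT 1): INT 1 arrives: push (MAIN, PC=0), enter IRQ1 at PC=0 (depth now 1)
Event 2 (EXEC): [IRQ1] PC=0: DEC 2 -> ACC=-2
Event 3 (EXEC): [IRQ1] PC=1: INC 4 -> ACC=2
Event 4 (EXEC): [IRQ1] PC=2: IRET -> resume MAIN at PC=0 (depth now 0)
Event 5 (EXEC): [MAIN] PC=0: INC 1 -> ACC=3
Event 6 (EXEC): [MAIN] PC=1: DEC 4 -> ACC=-1
Event 7 (EXEC): [MAIN] PC=2: NOP
Event 8 (INT 1): INT 1 arrives: push (MAIN, PC=3), enter IRQ1 at PC=0 (depth now 1)
Event 9 (INT 1): INT 1 arrives: push (IRQ1, PC=0), enter IRQ1 at PC=0 (depth now 2)
Event 10 (EXEC): [IRQ1] PC=0: DEC 2 -> ACC=-3
Event 11 (EXEC): [IRQ1] PC=1: INC 4 -> ACC=1
Event 12 (EXEC): [IRQ1] PC=2: IRET -> resume IRQ1 at PC=0 (depth now 1)
Event 13 (EXEC): [IRQ1] PC=0: DEC 2 -> ACC=-1
Event 14 (EXEC): [IRQ1] PC=1: INC 4 -> ACC=3
Event 15 (EXEC): [IRQ1] PC=2: IRET -> resume MAIN at PC=3 (depth now 0)
Event 16 (INT 1): INT 1 arrives: push (MAIN, PC=3), enter IRQ1 at PC=0 (depth now 1)
Event 17 (EXEC): [IRQ1] PC=0: DEC 2 -> ACC=1
Event 18 (EXEC): [IRQ1] PC=1: INC 4 -> ACC=5
Event 19 (EXEC): [IRQ1] PC=2: IRET -> resume MAIN at PC=3 (depth now 0)
Event 20 (EXEC): [MAIN] PC=3: NOP
Event 21 (EXEC): [MAIN] PC=4: HALT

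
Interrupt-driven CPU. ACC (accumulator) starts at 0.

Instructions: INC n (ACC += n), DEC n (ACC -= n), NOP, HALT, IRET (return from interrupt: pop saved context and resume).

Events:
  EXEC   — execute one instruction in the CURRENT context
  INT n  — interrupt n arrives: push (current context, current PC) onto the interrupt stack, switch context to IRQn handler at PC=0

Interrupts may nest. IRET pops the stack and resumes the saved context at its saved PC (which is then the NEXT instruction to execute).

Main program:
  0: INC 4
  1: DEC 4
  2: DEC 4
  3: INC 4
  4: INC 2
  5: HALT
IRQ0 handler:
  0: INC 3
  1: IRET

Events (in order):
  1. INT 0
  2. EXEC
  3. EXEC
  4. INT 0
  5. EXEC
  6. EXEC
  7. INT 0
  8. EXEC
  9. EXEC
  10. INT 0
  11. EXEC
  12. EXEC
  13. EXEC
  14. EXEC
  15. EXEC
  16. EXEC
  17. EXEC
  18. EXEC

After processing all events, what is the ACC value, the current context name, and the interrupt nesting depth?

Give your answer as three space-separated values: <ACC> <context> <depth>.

Answer: 14 MAIN 0

Derivation:
Event 1 (INT 0): INT 0 arrives: push (MAIN, PC=0), enter IRQ0 at PC=0 (depth now 1)
Event 2 (EXEC): [IRQ0] PC=0: INC 3 -> ACC=3
Event 3 (EXEC): [IRQ0] PC=1: IRET -> resume MAIN at PC=0 (depth now 0)
Event 4 (INT 0): INT 0 arrives: push (MAIN, PC=0), enter IRQ0 at PC=0 (depth now 1)
Event 5 (EXEC): [IRQ0] PC=0: INC 3 -> ACC=6
Event 6 (EXEC): [IRQ0] PC=1: IRET -> resume MAIN at PC=0 (depth now 0)
Event 7 (INT 0): INT 0 arrives: push (MAIN, PC=0), enter IRQ0 at PC=0 (depth now 1)
Event 8 (EXEC): [IRQ0] PC=0: INC 3 -> ACC=9
Event 9 (EXEC): [IRQ0] PC=1: IRET -> resume MAIN at PC=0 (depth now 0)
Event 10 (INT 0): INT 0 arrives: push (MAIN, PC=0), enter IRQ0 at PC=0 (depth now 1)
Event 11 (EXEC): [IRQ0] PC=0: INC 3 -> ACC=12
Event 12 (EXEC): [IRQ0] PC=1: IRET -> resume MAIN at PC=0 (depth now 0)
Event 13 (EXEC): [MAIN] PC=0: INC 4 -> ACC=16
Event 14 (EXEC): [MAIN] PC=1: DEC 4 -> ACC=12
Event 15 (EXEC): [MAIN] PC=2: DEC 4 -> ACC=8
Event 16 (EXEC): [MAIN] PC=3: INC 4 -> ACC=12
Event 17 (EXEC): [MAIN] PC=4: INC 2 -> ACC=14
Event 18 (EXEC): [MAIN] PC=5: HALT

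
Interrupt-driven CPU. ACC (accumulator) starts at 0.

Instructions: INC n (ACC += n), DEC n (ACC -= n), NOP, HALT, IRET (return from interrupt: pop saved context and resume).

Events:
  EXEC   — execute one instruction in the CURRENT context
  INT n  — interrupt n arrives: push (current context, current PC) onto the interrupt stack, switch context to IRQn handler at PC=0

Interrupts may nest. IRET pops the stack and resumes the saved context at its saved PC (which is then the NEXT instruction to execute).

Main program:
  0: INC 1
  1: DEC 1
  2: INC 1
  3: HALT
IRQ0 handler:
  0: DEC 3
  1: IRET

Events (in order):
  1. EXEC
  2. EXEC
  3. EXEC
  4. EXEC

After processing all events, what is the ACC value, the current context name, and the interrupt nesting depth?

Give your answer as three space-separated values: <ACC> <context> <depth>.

Event 1 (EXEC): [MAIN] PC=0: INC 1 -> ACC=1
Event 2 (EXEC): [MAIN] PC=1: DEC 1 -> ACC=0
Event 3 (EXEC): [MAIN] PC=2: INC 1 -> ACC=1
Event 4 (EXEC): [MAIN] PC=3: HALT

Answer: 1 MAIN 0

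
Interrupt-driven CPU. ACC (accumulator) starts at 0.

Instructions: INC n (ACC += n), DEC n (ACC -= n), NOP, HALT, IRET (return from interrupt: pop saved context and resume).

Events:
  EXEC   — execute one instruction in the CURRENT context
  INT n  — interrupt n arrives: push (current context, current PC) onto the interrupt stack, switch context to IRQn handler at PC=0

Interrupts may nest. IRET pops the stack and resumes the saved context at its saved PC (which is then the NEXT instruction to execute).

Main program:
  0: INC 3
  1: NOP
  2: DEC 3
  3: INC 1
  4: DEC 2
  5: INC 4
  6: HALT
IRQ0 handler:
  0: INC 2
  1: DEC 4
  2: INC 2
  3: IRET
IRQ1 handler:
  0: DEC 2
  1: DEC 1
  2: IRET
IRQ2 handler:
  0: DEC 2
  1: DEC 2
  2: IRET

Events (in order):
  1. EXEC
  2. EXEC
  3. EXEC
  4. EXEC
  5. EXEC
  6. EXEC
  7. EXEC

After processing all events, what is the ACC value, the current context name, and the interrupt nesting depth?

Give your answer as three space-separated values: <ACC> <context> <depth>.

Event 1 (EXEC): [MAIN] PC=0: INC 3 -> ACC=3
Event 2 (EXEC): [MAIN] PC=1: NOP
Event 3 (EXEC): [MAIN] PC=2: DEC 3 -> ACC=0
Event 4 (EXEC): [MAIN] PC=3: INC 1 -> ACC=1
Event 5 (EXEC): [MAIN] PC=4: DEC 2 -> ACC=-1
Event 6 (EXEC): [MAIN] PC=5: INC 4 -> ACC=3
Event 7 (EXEC): [MAIN] PC=6: HALT

Answer: 3 MAIN 0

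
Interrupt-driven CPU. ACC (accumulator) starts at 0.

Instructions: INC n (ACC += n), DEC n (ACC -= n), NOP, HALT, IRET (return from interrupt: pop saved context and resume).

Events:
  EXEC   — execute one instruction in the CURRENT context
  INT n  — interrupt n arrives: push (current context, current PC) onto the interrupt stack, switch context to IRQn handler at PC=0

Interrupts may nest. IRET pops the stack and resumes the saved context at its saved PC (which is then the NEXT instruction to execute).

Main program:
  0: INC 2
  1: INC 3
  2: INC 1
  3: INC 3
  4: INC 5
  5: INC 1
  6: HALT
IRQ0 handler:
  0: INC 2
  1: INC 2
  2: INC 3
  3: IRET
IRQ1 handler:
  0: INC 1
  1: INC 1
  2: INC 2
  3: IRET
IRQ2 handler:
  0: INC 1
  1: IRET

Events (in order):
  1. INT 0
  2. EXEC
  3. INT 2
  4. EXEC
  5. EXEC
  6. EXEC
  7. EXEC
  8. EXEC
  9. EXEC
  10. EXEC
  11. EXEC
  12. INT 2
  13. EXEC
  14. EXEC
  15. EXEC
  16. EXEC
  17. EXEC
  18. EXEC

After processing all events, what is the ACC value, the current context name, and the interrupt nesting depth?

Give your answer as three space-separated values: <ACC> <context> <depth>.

Answer: 24 MAIN 0

Derivation:
Event 1 (INT 0): INT 0 arrives: push (MAIN, PC=0), enter IRQ0 at PC=0 (depth now 1)
Event 2 (EXEC): [IRQ0] PC=0: INC 2 -> ACC=2
Event 3 (INT 2): INT 2 arrives: push (IRQ0, PC=1), enter IRQ2 at PC=0 (depth now 2)
Event 4 (EXEC): [IRQ2] PC=0: INC 1 -> ACC=3
Event 5 (EXEC): [IRQ2] PC=1: IRET -> resume IRQ0 at PC=1 (depth now 1)
Event 6 (EXEC): [IRQ0] PC=1: INC 2 -> ACC=5
Event 7 (EXEC): [IRQ0] PC=2: INC 3 -> ACC=8
Event 8 (EXEC): [IRQ0] PC=3: IRET -> resume MAIN at PC=0 (depth now 0)
Event 9 (EXEC): [MAIN] PC=0: INC 2 -> ACC=10
Event 10 (EXEC): [MAIN] PC=1: INC 3 -> ACC=13
Event 11 (EXEC): [MAIN] PC=2: INC 1 -> ACC=14
Event 12 (INT 2): INT 2 arrives: push (MAIN, PC=3), enter IRQ2 at PC=0 (depth now 1)
Event 13 (EXEC): [IRQ2] PC=0: INC 1 -> ACC=15
Event 14 (EXEC): [IRQ2] PC=1: IRET -> resume MAIN at PC=3 (depth now 0)
Event 15 (EXEC): [MAIN] PC=3: INC 3 -> ACC=18
Event 16 (EXEC): [MAIN] PC=4: INC 5 -> ACC=23
Event 17 (EXEC): [MAIN] PC=5: INC 1 -> ACC=24
Event 18 (EXEC): [MAIN] PC=6: HALT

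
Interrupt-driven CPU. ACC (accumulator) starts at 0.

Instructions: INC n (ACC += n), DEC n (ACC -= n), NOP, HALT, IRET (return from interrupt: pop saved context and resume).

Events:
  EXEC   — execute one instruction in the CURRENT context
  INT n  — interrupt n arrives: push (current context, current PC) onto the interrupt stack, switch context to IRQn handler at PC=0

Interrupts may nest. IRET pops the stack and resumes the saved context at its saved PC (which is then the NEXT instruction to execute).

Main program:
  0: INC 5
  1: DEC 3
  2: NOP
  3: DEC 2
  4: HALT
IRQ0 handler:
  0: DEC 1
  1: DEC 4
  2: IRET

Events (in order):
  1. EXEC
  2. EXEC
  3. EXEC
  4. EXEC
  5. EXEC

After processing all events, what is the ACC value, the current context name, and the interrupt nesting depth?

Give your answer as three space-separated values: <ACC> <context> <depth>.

Answer: 0 MAIN 0

Derivation:
Event 1 (EXEC): [MAIN] PC=0: INC 5 -> ACC=5
Event 2 (EXEC): [MAIN] PC=1: DEC 3 -> ACC=2
Event 3 (EXEC): [MAIN] PC=2: NOP
Event 4 (EXEC): [MAIN] PC=3: DEC 2 -> ACC=0
Event 5 (EXEC): [MAIN] PC=4: HALT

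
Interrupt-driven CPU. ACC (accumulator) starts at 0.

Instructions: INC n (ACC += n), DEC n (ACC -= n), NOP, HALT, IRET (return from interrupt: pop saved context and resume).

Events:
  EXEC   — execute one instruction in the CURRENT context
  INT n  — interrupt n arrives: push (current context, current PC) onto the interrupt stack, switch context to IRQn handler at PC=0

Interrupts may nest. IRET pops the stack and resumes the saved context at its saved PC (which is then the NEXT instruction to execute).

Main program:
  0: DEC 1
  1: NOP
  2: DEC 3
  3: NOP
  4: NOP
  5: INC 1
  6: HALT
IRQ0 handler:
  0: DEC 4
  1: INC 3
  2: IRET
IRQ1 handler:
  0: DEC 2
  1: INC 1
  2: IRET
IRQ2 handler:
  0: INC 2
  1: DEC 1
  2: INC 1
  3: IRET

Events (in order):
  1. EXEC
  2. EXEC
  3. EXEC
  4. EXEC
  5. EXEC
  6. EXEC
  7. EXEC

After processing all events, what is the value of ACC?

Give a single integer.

Answer: -3

Derivation:
Event 1 (EXEC): [MAIN] PC=0: DEC 1 -> ACC=-1
Event 2 (EXEC): [MAIN] PC=1: NOP
Event 3 (EXEC): [MAIN] PC=2: DEC 3 -> ACC=-4
Event 4 (EXEC): [MAIN] PC=3: NOP
Event 5 (EXEC): [MAIN] PC=4: NOP
Event 6 (EXEC): [MAIN] PC=5: INC 1 -> ACC=-3
Event 7 (EXEC): [MAIN] PC=6: HALT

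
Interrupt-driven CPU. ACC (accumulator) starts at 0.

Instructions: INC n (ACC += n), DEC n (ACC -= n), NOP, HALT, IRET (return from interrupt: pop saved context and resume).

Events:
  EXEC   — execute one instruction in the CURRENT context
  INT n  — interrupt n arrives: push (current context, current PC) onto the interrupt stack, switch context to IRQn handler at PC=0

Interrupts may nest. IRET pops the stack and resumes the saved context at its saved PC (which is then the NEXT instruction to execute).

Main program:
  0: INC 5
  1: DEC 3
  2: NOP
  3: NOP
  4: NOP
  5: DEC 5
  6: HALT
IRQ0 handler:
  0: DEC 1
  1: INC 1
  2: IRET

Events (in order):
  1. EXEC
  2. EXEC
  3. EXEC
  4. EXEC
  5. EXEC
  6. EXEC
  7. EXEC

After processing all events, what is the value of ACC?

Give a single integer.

Answer: -3

Derivation:
Event 1 (EXEC): [MAIN] PC=0: INC 5 -> ACC=5
Event 2 (EXEC): [MAIN] PC=1: DEC 3 -> ACC=2
Event 3 (EXEC): [MAIN] PC=2: NOP
Event 4 (EXEC): [MAIN] PC=3: NOP
Event 5 (EXEC): [MAIN] PC=4: NOP
Event 6 (EXEC): [MAIN] PC=5: DEC 5 -> ACC=-3
Event 7 (EXEC): [MAIN] PC=6: HALT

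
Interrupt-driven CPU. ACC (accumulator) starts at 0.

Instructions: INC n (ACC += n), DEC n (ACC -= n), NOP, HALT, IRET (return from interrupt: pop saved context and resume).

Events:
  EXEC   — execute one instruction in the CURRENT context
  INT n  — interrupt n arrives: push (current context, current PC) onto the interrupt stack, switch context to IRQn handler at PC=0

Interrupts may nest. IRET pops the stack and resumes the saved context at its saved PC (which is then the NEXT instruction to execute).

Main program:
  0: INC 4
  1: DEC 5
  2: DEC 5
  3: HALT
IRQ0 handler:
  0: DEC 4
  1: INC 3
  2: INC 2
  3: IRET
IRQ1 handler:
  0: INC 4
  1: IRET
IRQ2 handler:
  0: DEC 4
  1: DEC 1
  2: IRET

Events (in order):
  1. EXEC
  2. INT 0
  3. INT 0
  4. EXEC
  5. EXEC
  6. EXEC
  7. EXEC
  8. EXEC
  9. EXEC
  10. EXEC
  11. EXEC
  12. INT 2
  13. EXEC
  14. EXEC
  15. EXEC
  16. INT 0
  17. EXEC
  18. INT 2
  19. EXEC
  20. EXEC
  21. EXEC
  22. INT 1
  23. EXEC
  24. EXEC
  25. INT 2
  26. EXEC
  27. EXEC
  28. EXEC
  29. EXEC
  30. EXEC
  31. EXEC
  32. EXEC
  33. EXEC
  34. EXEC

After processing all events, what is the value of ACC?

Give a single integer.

Event 1 (EXEC): [MAIN] PC=0: INC 4 -> ACC=4
Event 2 (INT 0): INT 0 arrives: push (MAIN, PC=1), enter IRQ0 at PC=0 (depth now 1)
Event 3 (INT 0): INT 0 arrives: push (IRQ0, PC=0), enter IRQ0 at PC=0 (depth now 2)
Event 4 (EXEC): [IRQ0] PC=0: DEC 4 -> ACC=0
Event 5 (EXEC): [IRQ0] PC=1: INC 3 -> ACC=3
Event 6 (EXEC): [IRQ0] PC=2: INC 2 -> ACC=5
Event 7 (EXEC): [IRQ0] PC=3: IRET -> resume IRQ0 at PC=0 (depth now 1)
Event 8 (EXEC): [IRQ0] PC=0: DEC 4 -> ACC=1
Event 9 (EXEC): [IRQ0] PC=1: INC 3 -> ACC=4
Event 10 (EXEC): [IRQ0] PC=2: INC 2 -> ACC=6
Event 11 (EXEC): [IRQ0] PC=3: IRET -> resume MAIN at PC=1 (depth now 0)
Event 12 (INT 2): INT 2 arrives: push (MAIN, PC=1), enter IRQ2 at PC=0 (depth now 1)
Event 13 (EXEC): [IRQ2] PC=0: DEC 4 -> ACC=2
Event 14 (EXEC): [IRQ2] PC=1: DEC 1 -> ACC=1
Event 15 (EXEC): [IRQ2] PC=2: IRET -> resume MAIN at PC=1 (depth now 0)
Event 16 (INT 0): INT 0 arrives: push (MAIN, PC=1), enter IRQ0 at PC=0 (depth now 1)
Event 17 (EXEC): [IRQ0] PC=0: DEC 4 -> ACC=-3
Event 18 (INT 2): INT 2 arrives: push (IRQ0, PC=1), enter IRQ2 at PC=0 (depth now 2)
Event 19 (EXEC): [IRQ2] PC=0: DEC 4 -> ACC=-7
Event 20 (EXEC): [IRQ2] PC=1: DEC 1 -> ACC=-8
Event 21 (EXEC): [IRQ2] PC=2: IRET -> resume IRQ0 at PC=1 (depth now 1)
Event 22 (INT 1): INT 1 arrives: push (IRQ0, PC=1), enter IRQ1 at PC=0 (depth now 2)
Event 23 (EXEC): [IRQ1] PC=0: INC 4 -> ACC=-4
Event 24 (EXEC): [IRQ1] PC=1: IRET -> resume IRQ0 at PC=1 (depth now 1)
Event 25 (INT 2): INT 2 arrives: push (IRQ0, PC=1), enter IRQ2 at PC=0 (depth now 2)
Event 26 (EXEC): [IRQ2] PC=0: DEC 4 -> ACC=-8
Event 27 (EXEC): [IRQ2] PC=1: DEC 1 -> ACC=-9
Event 28 (EXEC): [IRQ2] PC=2: IRET -> resume IRQ0 at PC=1 (depth now 1)
Event 29 (EXEC): [IRQ0] PC=1: INC 3 -> ACC=-6
Event 30 (EXEC): [IRQ0] PC=2: INC 2 -> ACC=-4
Event 31 (EXEC): [IRQ0] PC=3: IRET -> resume MAIN at PC=1 (depth now 0)
Event 32 (EXEC): [MAIN] PC=1: DEC 5 -> ACC=-9
Event 33 (EXEC): [MAIN] PC=2: DEC 5 -> ACC=-14
Event 34 (EXEC): [MAIN] PC=3: HALT

Answer: -14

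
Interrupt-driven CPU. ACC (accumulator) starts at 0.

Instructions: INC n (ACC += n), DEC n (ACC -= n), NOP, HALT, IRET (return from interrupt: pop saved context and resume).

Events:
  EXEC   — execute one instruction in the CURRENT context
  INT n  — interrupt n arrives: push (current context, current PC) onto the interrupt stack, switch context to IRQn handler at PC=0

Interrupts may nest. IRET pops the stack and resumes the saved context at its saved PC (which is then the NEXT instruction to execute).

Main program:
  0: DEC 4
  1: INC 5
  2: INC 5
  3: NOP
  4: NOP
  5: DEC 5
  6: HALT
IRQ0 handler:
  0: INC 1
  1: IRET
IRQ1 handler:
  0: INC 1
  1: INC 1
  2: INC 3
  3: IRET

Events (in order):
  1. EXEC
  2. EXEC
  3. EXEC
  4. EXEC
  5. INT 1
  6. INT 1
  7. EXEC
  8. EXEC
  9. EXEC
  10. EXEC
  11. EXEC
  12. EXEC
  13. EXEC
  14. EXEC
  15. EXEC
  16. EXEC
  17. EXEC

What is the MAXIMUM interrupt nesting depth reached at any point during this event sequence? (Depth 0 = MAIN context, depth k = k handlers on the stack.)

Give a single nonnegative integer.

Answer: 2

Derivation:
Event 1 (EXEC): [MAIN] PC=0: DEC 4 -> ACC=-4 [depth=0]
Event 2 (EXEC): [MAIN] PC=1: INC 5 -> ACC=1 [depth=0]
Event 3 (EXEC): [MAIN] PC=2: INC 5 -> ACC=6 [depth=0]
Event 4 (EXEC): [MAIN] PC=3: NOP [depth=0]
Event 5 (INT 1): INT 1 arrives: push (MAIN, PC=4), enter IRQ1 at PC=0 (depth now 1) [depth=1]
Event 6 (INT 1): INT 1 arrives: push (IRQ1, PC=0), enter IRQ1 at PC=0 (depth now 2) [depth=2]
Event 7 (EXEC): [IRQ1] PC=0: INC 1 -> ACC=7 [depth=2]
Event 8 (EXEC): [IRQ1] PC=1: INC 1 -> ACC=8 [depth=2]
Event 9 (EXEC): [IRQ1] PC=2: INC 3 -> ACC=11 [depth=2]
Event 10 (EXEC): [IRQ1] PC=3: IRET -> resume IRQ1 at PC=0 (depth now 1) [depth=1]
Event 11 (EXEC): [IRQ1] PC=0: INC 1 -> ACC=12 [depth=1]
Event 12 (EXEC): [IRQ1] PC=1: INC 1 -> ACC=13 [depth=1]
Event 13 (EXEC): [IRQ1] PC=2: INC 3 -> ACC=16 [depth=1]
Event 14 (EXEC): [IRQ1] PC=3: IRET -> resume MAIN at PC=4 (depth now 0) [depth=0]
Event 15 (EXEC): [MAIN] PC=4: NOP [depth=0]
Event 16 (EXEC): [MAIN] PC=5: DEC 5 -> ACC=11 [depth=0]
Event 17 (EXEC): [MAIN] PC=6: HALT [depth=0]
Max depth observed: 2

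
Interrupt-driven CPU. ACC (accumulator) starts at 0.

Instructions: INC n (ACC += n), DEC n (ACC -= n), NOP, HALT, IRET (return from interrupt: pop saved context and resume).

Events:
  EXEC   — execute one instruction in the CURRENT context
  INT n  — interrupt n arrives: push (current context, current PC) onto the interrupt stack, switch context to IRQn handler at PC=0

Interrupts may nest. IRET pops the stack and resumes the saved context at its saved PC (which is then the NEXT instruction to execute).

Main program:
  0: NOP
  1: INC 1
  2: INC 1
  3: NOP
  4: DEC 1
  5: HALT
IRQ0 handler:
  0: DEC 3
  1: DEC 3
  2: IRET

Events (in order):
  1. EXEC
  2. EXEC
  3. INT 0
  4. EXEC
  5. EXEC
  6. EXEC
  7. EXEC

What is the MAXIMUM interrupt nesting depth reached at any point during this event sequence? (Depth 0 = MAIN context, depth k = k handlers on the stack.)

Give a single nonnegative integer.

Answer: 1

Derivation:
Event 1 (EXEC): [MAIN] PC=0: NOP [depth=0]
Event 2 (EXEC): [MAIN] PC=1: INC 1 -> ACC=1 [depth=0]
Event 3 (INT 0): INT 0 arrives: push (MAIN, PC=2), enter IRQ0 at PC=0 (depth now 1) [depth=1]
Event 4 (EXEC): [IRQ0] PC=0: DEC 3 -> ACC=-2 [depth=1]
Event 5 (EXEC): [IRQ0] PC=1: DEC 3 -> ACC=-5 [depth=1]
Event 6 (EXEC): [IRQ0] PC=2: IRET -> resume MAIN at PC=2 (depth now 0) [depth=0]
Event 7 (EXEC): [MAIN] PC=2: INC 1 -> ACC=-4 [depth=0]
Max depth observed: 1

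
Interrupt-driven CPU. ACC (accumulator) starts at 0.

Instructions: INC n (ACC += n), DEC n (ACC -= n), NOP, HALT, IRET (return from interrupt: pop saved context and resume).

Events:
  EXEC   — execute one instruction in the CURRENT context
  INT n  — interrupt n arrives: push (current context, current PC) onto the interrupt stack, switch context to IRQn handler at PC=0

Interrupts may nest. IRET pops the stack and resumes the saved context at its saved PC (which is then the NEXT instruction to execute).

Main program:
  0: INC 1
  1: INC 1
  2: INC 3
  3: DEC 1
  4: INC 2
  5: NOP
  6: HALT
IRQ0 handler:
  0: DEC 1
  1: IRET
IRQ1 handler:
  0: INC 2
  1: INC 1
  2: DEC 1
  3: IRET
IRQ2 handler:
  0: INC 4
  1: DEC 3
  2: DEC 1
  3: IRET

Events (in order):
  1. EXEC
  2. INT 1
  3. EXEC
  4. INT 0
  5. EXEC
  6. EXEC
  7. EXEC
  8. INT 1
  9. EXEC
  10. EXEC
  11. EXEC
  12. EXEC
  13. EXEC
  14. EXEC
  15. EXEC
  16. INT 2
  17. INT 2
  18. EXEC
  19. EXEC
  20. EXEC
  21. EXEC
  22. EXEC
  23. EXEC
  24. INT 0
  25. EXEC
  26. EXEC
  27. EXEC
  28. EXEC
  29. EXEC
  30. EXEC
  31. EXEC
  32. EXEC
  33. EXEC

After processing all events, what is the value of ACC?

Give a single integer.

Event 1 (EXEC): [MAIN] PC=0: INC 1 -> ACC=1
Event 2 (INT 1): INT 1 arrives: push (MAIN, PC=1), enter IRQ1 at PC=0 (depth now 1)
Event 3 (EXEC): [IRQ1] PC=0: INC 2 -> ACC=3
Event 4 (INT 0): INT 0 arrives: push (IRQ1, PC=1), enter IRQ0 at PC=0 (depth now 2)
Event 5 (EXEC): [IRQ0] PC=0: DEC 1 -> ACC=2
Event 6 (EXEC): [IRQ0] PC=1: IRET -> resume IRQ1 at PC=1 (depth now 1)
Event 7 (EXEC): [IRQ1] PC=1: INC 1 -> ACC=3
Event 8 (INT 1): INT 1 arrives: push (IRQ1, PC=2), enter IRQ1 at PC=0 (depth now 2)
Event 9 (EXEC): [IRQ1] PC=0: INC 2 -> ACC=5
Event 10 (EXEC): [IRQ1] PC=1: INC 1 -> ACC=6
Event 11 (EXEC): [IRQ1] PC=2: DEC 1 -> ACC=5
Event 12 (EXEC): [IRQ1] PC=3: IRET -> resume IRQ1 at PC=2 (depth now 1)
Event 13 (EXEC): [IRQ1] PC=2: DEC 1 -> ACC=4
Event 14 (EXEC): [IRQ1] PC=3: IRET -> resume MAIN at PC=1 (depth now 0)
Event 15 (EXEC): [MAIN] PC=1: INC 1 -> ACC=5
Event 16 (INT 2): INT 2 arrives: push (MAIN, PC=2), enter IRQ2 at PC=0 (depth now 1)
Event 17 (INT 2): INT 2 arrives: push (IRQ2, PC=0), enter IRQ2 at PC=0 (depth now 2)
Event 18 (EXEC): [IRQ2] PC=0: INC 4 -> ACC=9
Event 19 (EXEC): [IRQ2] PC=1: DEC 3 -> ACC=6
Event 20 (EXEC): [IRQ2] PC=2: DEC 1 -> ACC=5
Event 21 (EXEC): [IRQ2] PC=3: IRET -> resume IRQ2 at PC=0 (depth now 1)
Event 22 (EXEC): [IRQ2] PC=0: INC 4 -> ACC=9
Event 23 (EXEC): [IRQ2] PC=1: DEC 3 -> ACC=6
Event 24 (INT 0): INT 0 arrives: push (IRQ2, PC=2), enter IRQ0 at PC=0 (depth now 2)
Event 25 (EXEC): [IRQ0] PC=0: DEC 1 -> ACC=5
Event 26 (EXEC): [IRQ0] PC=1: IRET -> resume IRQ2 at PC=2 (depth now 1)
Event 27 (EXEC): [IRQ2] PC=2: DEC 1 -> ACC=4
Event 28 (EXEC): [IRQ2] PC=3: IRET -> resume MAIN at PC=2 (depth now 0)
Event 29 (EXEC): [MAIN] PC=2: INC 3 -> ACC=7
Event 30 (EXEC): [MAIN] PC=3: DEC 1 -> ACC=6
Event 31 (EXEC): [MAIN] PC=4: INC 2 -> ACC=8
Event 32 (EXEC): [MAIN] PC=5: NOP
Event 33 (EXEC): [MAIN] PC=6: HALT

Answer: 8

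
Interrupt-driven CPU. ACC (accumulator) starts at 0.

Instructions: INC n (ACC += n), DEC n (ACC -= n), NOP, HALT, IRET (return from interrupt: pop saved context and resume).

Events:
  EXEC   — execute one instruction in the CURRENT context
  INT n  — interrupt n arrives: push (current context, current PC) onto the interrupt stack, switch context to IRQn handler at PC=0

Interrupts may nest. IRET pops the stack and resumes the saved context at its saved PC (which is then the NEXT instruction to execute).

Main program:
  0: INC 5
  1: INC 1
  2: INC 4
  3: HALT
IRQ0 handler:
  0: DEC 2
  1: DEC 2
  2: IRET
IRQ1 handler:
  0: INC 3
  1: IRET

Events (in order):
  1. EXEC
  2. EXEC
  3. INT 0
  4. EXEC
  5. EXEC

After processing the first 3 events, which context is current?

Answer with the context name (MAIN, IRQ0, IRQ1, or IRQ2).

Answer: IRQ0

Derivation:
Event 1 (EXEC): [MAIN] PC=0: INC 5 -> ACC=5
Event 2 (EXEC): [MAIN] PC=1: INC 1 -> ACC=6
Event 3 (INT 0): INT 0 arrives: push (MAIN, PC=2), enter IRQ0 at PC=0 (depth now 1)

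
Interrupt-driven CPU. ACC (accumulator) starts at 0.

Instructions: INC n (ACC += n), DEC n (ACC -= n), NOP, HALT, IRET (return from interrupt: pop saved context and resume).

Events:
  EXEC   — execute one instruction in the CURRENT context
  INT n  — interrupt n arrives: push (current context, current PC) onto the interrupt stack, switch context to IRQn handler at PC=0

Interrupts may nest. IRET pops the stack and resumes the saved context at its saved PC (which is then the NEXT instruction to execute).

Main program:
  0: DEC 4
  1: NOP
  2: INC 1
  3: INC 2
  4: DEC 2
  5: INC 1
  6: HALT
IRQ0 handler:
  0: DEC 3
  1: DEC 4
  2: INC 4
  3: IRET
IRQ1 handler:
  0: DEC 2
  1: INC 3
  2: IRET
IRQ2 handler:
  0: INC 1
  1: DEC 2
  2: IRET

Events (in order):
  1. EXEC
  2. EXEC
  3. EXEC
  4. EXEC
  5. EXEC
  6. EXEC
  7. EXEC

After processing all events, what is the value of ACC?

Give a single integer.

Answer: -2

Derivation:
Event 1 (EXEC): [MAIN] PC=0: DEC 4 -> ACC=-4
Event 2 (EXEC): [MAIN] PC=1: NOP
Event 3 (EXEC): [MAIN] PC=2: INC 1 -> ACC=-3
Event 4 (EXEC): [MAIN] PC=3: INC 2 -> ACC=-1
Event 5 (EXEC): [MAIN] PC=4: DEC 2 -> ACC=-3
Event 6 (EXEC): [MAIN] PC=5: INC 1 -> ACC=-2
Event 7 (EXEC): [MAIN] PC=6: HALT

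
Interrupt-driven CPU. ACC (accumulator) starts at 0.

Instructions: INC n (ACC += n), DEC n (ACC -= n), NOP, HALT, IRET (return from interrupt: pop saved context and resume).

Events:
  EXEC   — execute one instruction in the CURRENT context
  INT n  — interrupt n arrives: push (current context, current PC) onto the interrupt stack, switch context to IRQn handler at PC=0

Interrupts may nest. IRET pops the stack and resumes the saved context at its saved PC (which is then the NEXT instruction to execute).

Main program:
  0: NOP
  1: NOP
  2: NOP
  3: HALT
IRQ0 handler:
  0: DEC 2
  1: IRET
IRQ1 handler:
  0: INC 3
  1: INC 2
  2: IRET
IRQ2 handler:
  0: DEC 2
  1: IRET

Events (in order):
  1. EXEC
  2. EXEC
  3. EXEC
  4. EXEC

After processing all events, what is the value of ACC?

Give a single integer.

Event 1 (EXEC): [MAIN] PC=0: NOP
Event 2 (EXEC): [MAIN] PC=1: NOP
Event 3 (EXEC): [MAIN] PC=2: NOP
Event 4 (EXEC): [MAIN] PC=3: HALT

Answer: 0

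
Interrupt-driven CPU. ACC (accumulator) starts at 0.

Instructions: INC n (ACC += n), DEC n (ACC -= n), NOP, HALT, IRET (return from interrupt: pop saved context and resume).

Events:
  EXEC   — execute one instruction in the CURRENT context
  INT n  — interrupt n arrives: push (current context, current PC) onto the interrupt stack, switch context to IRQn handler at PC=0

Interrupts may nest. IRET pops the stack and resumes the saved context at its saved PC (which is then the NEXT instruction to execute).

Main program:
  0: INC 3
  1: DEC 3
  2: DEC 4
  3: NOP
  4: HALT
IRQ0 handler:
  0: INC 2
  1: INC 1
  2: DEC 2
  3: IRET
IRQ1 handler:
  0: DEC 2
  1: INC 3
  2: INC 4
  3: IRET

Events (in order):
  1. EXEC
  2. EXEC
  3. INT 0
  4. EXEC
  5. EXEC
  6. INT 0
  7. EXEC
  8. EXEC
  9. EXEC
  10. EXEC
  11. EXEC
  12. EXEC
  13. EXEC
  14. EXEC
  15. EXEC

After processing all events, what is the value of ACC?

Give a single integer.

Event 1 (EXEC): [MAIN] PC=0: INC 3 -> ACC=3
Event 2 (EXEC): [MAIN] PC=1: DEC 3 -> ACC=0
Event 3 (INT 0): INT 0 arrives: push (MAIN, PC=2), enter IRQ0 at PC=0 (depth now 1)
Event 4 (EXEC): [IRQ0] PC=0: INC 2 -> ACC=2
Event 5 (EXEC): [IRQ0] PC=1: INC 1 -> ACC=3
Event 6 (INT 0): INT 0 arrives: push (IRQ0, PC=2), enter IRQ0 at PC=0 (depth now 2)
Event 7 (EXEC): [IRQ0] PC=0: INC 2 -> ACC=5
Event 8 (EXEC): [IRQ0] PC=1: INC 1 -> ACC=6
Event 9 (EXEC): [IRQ0] PC=2: DEC 2 -> ACC=4
Event 10 (EXEC): [IRQ0] PC=3: IRET -> resume IRQ0 at PC=2 (depth now 1)
Event 11 (EXEC): [IRQ0] PC=2: DEC 2 -> ACC=2
Event 12 (EXEC): [IRQ0] PC=3: IRET -> resume MAIN at PC=2 (depth now 0)
Event 13 (EXEC): [MAIN] PC=2: DEC 4 -> ACC=-2
Event 14 (EXEC): [MAIN] PC=3: NOP
Event 15 (EXEC): [MAIN] PC=4: HALT

Answer: -2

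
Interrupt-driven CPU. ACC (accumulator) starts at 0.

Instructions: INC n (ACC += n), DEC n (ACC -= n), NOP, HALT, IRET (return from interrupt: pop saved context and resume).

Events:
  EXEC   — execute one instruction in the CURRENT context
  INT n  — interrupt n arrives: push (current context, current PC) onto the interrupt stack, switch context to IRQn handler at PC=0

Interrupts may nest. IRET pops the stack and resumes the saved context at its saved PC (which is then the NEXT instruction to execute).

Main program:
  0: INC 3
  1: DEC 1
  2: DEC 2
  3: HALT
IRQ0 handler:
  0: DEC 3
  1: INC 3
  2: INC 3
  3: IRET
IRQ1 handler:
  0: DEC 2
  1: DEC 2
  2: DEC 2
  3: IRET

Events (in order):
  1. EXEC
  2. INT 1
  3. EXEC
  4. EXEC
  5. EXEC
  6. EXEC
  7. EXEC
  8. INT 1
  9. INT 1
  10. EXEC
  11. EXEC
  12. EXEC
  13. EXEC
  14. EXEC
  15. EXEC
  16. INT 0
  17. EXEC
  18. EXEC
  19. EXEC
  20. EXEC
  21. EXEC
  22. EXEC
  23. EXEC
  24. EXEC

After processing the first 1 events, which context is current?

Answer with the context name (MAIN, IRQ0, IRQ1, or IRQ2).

Answer: MAIN

Derivation:
Event 1 (EXEC): [MAIN] PC=0: INC 3 -> ACC=3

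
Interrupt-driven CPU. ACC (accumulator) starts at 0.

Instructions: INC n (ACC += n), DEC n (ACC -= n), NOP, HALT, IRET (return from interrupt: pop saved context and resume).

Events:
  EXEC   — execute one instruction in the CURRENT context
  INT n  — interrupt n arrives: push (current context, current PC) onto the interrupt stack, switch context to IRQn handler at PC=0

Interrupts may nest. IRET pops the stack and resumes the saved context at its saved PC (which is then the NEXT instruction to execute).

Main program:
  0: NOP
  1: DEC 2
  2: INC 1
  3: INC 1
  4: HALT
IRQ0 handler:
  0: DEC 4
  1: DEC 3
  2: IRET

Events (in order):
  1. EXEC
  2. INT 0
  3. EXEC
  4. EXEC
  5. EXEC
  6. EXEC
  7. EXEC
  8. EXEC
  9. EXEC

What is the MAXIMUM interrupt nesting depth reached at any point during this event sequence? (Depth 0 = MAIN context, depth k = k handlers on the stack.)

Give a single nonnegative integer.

Answer: 1

Derivation:
Event 1 (EXEC): [MAIN] PC=0: NOP [depth=0]
Event 2 (INT 0): INT 0 arrives: push (MAIN, PC=1), enter IRQ0 at PC=0 (depth now 1) [depth=1]
Event 3 (EXEC): [IRQ0] PC=0: DEC 4 -> ACC=-4 [depth=1]
Event 4 (EXEC): [IRQ0] PC=1: DEC 3 -> ACC=-7 [depth=1]
Event 5 (EXEC): [IRQ0] PC=2: IRET -> resume MAIN at PC=1 (depth now 0) [depth=0]
Event 6 (EXEC): [MAIN] PC=1: DEC 2 -> ACC=-9 [depth=0]
Event 7 (EXEC): [MAIN] PC=2: INC 1 -> ACC=-8 [depth=0]
Event 8 (EXEC): [MAIN] PC=3: INC 1 -> ACC=-7 [depth=0]
Event 9 (EXEC): [MAIN] PC=4: HALT [depth=0]
Max depth observed: 1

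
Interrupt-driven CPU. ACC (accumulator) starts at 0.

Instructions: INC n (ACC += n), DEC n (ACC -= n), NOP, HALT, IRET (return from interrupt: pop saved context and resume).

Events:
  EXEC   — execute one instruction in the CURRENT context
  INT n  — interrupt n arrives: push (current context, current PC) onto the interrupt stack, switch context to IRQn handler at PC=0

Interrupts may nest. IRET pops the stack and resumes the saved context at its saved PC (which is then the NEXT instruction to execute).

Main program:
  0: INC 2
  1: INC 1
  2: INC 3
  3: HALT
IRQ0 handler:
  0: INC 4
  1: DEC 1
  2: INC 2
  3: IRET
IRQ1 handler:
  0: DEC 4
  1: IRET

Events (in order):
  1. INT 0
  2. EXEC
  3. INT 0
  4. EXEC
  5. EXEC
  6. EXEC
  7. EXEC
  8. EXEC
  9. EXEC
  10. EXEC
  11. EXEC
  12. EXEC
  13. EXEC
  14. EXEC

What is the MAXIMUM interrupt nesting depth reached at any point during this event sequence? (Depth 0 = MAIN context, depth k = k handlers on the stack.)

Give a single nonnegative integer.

Event 1 (INT 0): INT 0 arrives: push (MAIN, PC=0), enter IRQ0 at PC=0 (depth now 1) [depth=1]
Event 2 (EXEC): [IRQ0] PC=0: INC 4 -> ACC=4 [depth=1]
Event 3 (INT 0): INT 0 arrives: push (IRQ0, PC=1), enter IRQ0 at PC=0 (depth now 2) [depth=2]
Event 4 (EXEC): [IRQ0] PC=0: INC 4 -> ACC=8 [depth=2]
Event 5 (EXEC): [IRQ0] PC=1: DEC 1 -> ACC=7 [depth=2]
Event 6 (EXEC): [IRQ0] PC=2: INC 2 -> ACC=9 [depth=2]
Event 7 (EXEC): [IRQ0] PC=3: IRET -> resume IRQ0 at PC=1 (depth now 1) [depth=1]
Event 8 (EXEC): [IRQ0] PC=1: DEC 1 -> ACC=8 [depth=1]
Event 9 (EXEC): [IRQ0] PC=2: INC 2 -> ACC=10 [depth=1]
Event 10 (EXEC): [IRQ0] PC=3: IRET -> resume MAIN at PC=0 (depth now 0) [depth=0]
Event 11 (EXEC): [MAIN] PC=0: INC 2 -> ACC=12 [depth=0]
Event 12 (EXEC): [MAIN] PC=1: INC 1 -> ACC=13 [depth=0]
Event 13 (EXEC): [MAIN] PC=2: INC 3 -> ACC=16 [depth=0]
Event 14 (EXEC): [MAIN] PC=3: HALT [depth=0]
Max depth observed: 2

Answer: 2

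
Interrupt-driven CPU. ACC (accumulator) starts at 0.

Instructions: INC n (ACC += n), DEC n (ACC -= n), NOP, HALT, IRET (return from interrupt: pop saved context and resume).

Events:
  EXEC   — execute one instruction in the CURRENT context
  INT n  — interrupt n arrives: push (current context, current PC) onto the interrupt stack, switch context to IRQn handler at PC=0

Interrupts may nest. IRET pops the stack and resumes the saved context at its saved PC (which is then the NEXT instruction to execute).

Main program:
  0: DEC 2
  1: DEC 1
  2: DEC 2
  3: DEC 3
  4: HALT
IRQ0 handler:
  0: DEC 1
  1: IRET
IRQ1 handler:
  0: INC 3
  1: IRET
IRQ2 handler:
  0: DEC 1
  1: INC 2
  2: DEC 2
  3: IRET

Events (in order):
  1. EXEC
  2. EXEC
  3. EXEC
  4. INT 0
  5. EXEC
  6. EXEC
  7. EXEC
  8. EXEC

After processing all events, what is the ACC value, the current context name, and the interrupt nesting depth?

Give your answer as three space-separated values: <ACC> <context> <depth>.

Event 1 (EXEC): [MAIN] PC=0: DEC 2 -> ACC=-2
Event 2 (EXEC): [MAIN] PC=1: DEC 1 -> ACC=-3
Event 3 (EXEC): [MAIN] PC=2: DEC 2 -> ACC=-5
Event 4 (INT 0): INT 0 arrives: push (MAIN, PC=3), enter IRQ0 at PC=0 (depth now 1)
Event 5 (EXEC): [IRQ0] PC=0: DEC 1 -> ACC=-6
Event 6 (EXEC): [IRQ0] PC=1: IRET -> resume MAIN at PC=3 (depth now 0)
Event 7 (EXEC): [MAIN] PC=3: DEC 3 -> ACC=-9
Event 8 (EXEC): [MAIN] PC=4: HALT

Answer: -9 MAIN 0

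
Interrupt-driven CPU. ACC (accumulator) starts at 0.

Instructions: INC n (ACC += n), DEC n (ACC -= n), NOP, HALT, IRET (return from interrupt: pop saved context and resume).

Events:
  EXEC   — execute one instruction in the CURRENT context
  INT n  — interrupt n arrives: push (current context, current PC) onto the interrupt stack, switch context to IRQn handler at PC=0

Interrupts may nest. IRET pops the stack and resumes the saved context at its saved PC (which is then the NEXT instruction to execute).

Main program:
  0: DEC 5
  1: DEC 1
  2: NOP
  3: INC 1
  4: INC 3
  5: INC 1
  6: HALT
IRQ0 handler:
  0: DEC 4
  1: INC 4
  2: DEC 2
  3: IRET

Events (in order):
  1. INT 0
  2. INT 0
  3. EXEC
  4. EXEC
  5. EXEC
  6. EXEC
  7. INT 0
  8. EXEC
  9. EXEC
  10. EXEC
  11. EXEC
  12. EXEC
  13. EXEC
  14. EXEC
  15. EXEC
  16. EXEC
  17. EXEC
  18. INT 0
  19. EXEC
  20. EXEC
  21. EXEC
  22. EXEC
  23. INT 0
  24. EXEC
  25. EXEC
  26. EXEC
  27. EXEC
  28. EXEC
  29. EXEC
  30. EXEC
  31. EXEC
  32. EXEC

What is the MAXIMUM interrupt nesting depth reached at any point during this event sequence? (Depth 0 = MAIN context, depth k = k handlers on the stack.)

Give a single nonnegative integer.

Event 1 (INT 0): INT 0 arrives: push (MAIN, PC=0), enter IRQ0 at PC=0 (depth now 1) [depth=1]
Event 2 (INT 0): INT 0 arrives: push (IRQ0, PC=0), enter IRQ0 at PC=0 (depth now 2) [depth=2]
Event 3 (EXEC): [IRQ0] PC=0: DEC 4 -> ACC=-4 [depth=2]
Event 4 (EXEC): [IRQ0] PC=1: INC 4 -> ACC=0 [depth=2]
Event 5 (EXEC): [IRQ0] PC=2: DEC 2 -> ACC=-2 [depth=2]
Event 6 (EXEC): [IRQ0] PC=3: IRET -> resume IRQ0 at PC=0 (depth now 1) [depth=1]
Event 7 (INT 0): INT 0 arrives: push (IRQ0, PC=0), enter IRQ0 at PC=0 (depth now 2) [depth=2]
Event 8 (EXEC): [IRQ0] PC=0: DEC 4 -> ACC=-6 [depth=2]
Event 9 (EXEC): [IRQ0] PC=1: INC 4 -> ACC=-2 [depth=2]
Event 10 (EXEC): [IRQ0] PC=2: DEC 2 -> ACC=-4 [depth=2]
Event 11 (EXEC): [IRQ0] PC=3: IRET -> resume IRQ0 at PC=0 (depth now 1) [depth=1]
Event 12 (EXEC): [IRQ0] PC=0: DEC 4 -> ACC=-8 [depth=1]
Event 13 (EXEC): [IRQ0] PC=1: INC 4 -> ACC=-4 [depth=1]
Event 14 (EXEC): [IRQ0] PC=2: DEC 2 -> ACC=-6 [depth=1]
Event 15 (EXEC): [IRQ0] PC=3: IRET -> resume MAIN at PC=0 (depth now 0) [depth=0]
Event 16 (EXEC): [MAIN] PC=0: DEC 5 -> ACC=-11 [depth=0]
Event 17 (EXEC): [MAIN] PC=1: DEC 1 -> ACC=-12 [depth=0]
Event 18 (INT 0): INT 0 arrives: push (MAIN, PC=2), enter IRQ0 at PC=0 (depth now 1) [depth=1]
Event 19 (EXEC): [IRQ0] PC=0: DEC 4 -> ACC=-16 [depth=1]
Event 20 (EXEC): [IRQ0] PC=1: INC 4 -> ACC=-12 [depth=1]
Event 21 (EXEC): [IRQ0] PC=2: DEC 2 -> ACC=-14 [depth=1]
Event 22 (EXEC): [IRQ0] PC=3: IRET -> resume MAIN at PC=2 (depth now 0) [depth=0]
Event 23 (INT 0): INT 0 arrives: push (MAIN, PC=2), enter IRQ0 at PC=0 (depth now 1) [depth=1]
Event 24 (EXEC): [IRQ0] PC=0: DEC 4 -> ACC=-18 [depth=1]
Event 25 (EXEC): [IRQ0] PC=1: INC 4 -> ACC=-14 [depth=1]
Event 26 (EXEC): [IRQ0] PC=2: DEC 2 -> ACC=-16 [depth=1]
Event 27 (EXEC): [IRQ0] PC=3: IRET -> resume MAIN at PC=2 (depth now 0) [depth=0]
Event 28 (EXEC): [MAIN] PC=2: NOP [depth=0]
Event 29 (EXEC): [MAIN] PC=3: INC 1 -> ACC=-15 [depth=0]
Event 30 (EXEC): [MAIN] PC=4: INC 3 -> ACC=-12 [depth=0]
Event 31 (EXEC): [MAIN] PC=5: INC 1 -> ACC=-11 [depth=0]
Event 32 (EXEC): [MAIN] PC=6: HALT [depth=0]
Max depth observed: 2

Answer: 2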